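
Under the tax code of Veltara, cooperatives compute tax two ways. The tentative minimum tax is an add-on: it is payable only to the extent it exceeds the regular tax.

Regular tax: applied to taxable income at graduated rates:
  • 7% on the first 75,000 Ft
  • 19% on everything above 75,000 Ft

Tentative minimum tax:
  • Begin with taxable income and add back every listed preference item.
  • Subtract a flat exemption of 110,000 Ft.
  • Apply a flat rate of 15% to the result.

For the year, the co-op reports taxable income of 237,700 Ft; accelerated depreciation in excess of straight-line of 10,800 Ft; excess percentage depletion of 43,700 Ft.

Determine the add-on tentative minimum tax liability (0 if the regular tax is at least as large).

Tentative minimum tax:
  Adjusted income: 237,700 Ft + 10,800 Ft + 43,700 Ft = 292,200 Ft
  Less exemption 110,000 Ft → base 182,200 Ft
  182,200 Ft × 15% = 27,330 Ft

Regular tax:
  75,000 Ft × 7% = 5,250 Ft
  162,700 Ft × 19% = 30,913 Ft
  → 36,163 Ft

27,330 Ft ≤ 36,163 Ft, so no add-on is due.

0 Ft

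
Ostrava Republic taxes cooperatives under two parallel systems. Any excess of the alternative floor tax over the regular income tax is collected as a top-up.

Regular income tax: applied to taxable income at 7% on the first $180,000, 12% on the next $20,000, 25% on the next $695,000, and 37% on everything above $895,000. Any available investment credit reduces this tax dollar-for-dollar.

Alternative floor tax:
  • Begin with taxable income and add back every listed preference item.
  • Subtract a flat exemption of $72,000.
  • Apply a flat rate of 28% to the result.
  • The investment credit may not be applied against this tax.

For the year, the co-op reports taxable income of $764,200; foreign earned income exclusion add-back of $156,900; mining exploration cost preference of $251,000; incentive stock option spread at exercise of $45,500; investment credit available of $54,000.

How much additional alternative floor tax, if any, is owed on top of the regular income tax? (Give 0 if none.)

Alternative floor tax:
  Adjusted income: $764,200 + $156,900 + $251,000 + $45,500 = $1,217,600
  Less exemption $72,000 → base $1,145,600
  $1,145,600 × 28% = $320,768

Regular income tax:
  $180,000 × 7% = $12,600
  $20,000 × 12% = $2,400
  $564,200 × 25% = $141,050
  → $156,050
  Less investment credit $54,000 → $102,050

Excess of alternative floor tax over regular income tax: $320,768 − $102,050 = $218,718.

$218,718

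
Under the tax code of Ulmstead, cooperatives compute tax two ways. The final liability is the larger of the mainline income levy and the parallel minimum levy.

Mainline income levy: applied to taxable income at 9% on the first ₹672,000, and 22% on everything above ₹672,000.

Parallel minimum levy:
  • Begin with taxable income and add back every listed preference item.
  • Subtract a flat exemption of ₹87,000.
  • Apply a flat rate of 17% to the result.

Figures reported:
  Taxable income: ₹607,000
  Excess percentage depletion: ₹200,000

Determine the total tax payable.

Parallel minimum levy:
  Adjusted income: ₹607,000 + ₹200,000 = ₹807,000
  Less exemption ₹87,000 → base ₹720,000
  ₹720,000 × 17% = ₹122,400

Mainline income levy:
  ₹607,000 × 9% = ₹54,630

₹122,400 > ₹54,630, so the parallel minimum levy is the binding amount.

₹122,400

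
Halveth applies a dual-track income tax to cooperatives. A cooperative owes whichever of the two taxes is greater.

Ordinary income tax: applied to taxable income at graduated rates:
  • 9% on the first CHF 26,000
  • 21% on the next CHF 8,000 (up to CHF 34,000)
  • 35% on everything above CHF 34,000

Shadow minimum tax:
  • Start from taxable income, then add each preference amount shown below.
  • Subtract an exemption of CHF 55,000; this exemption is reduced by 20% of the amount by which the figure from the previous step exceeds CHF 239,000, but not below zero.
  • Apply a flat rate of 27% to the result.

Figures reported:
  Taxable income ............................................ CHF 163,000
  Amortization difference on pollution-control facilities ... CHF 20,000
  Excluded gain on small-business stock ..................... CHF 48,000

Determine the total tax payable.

CHF 49,170

Shadow minimum tax:
  Adjusted income: CHF 163,000 + CHF 20,000 + CHF 48,000 = CHF 231,000
  Exemption: CHF 231,000 ≤ CHF 239,000, so full CHF 55,000 applies
  Base: CHF 231,000 − CHF 55,000 = CHF 176,000
  CHF 176,000 × 27% = CHF 47,520

Ordinary income tax:
  CHF 26,000 × 9% = CHF 2,340
  CHF 8,000 × 21% = CHF 1,680
  CHF 129,000 × 35% = CHF 45,150
  → CHF 49,170

CHF 49,170 > CHF 47,520, so the ordinary income tax governs.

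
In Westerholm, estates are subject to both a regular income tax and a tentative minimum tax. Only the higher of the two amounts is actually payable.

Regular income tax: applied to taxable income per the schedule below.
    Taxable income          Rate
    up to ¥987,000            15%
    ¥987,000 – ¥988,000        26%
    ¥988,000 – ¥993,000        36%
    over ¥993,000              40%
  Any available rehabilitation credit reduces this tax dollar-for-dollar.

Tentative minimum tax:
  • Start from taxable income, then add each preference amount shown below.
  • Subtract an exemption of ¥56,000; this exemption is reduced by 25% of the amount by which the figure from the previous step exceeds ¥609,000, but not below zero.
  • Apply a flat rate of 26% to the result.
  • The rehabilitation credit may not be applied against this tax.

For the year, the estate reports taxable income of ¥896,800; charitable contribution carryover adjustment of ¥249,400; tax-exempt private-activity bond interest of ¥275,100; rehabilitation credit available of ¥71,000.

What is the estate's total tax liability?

Regular income tax:
  ¥896,800 × 15% = ¥134,520
  Less rehabilitation credit ¥71,000 → ¥63,520

Tentative minimum tax:
  Adjusted income: ¥896,800 + ¥249,400 + ¥275,100 = ¥1,421,300
  Exemption: 25% × (¥1,421,300 − ¥609,000) = ¥203,075 ≥ ¥56,000, so the exemption is fully phased out
  Base: ¥1,421,300 − ¥0 = ¥1,421,300
  ¥1,421,300 × 26% = ¥369,538

¥369,538 > ¥63,520, so the tentative minimum tax is the binding amount.

¥369,538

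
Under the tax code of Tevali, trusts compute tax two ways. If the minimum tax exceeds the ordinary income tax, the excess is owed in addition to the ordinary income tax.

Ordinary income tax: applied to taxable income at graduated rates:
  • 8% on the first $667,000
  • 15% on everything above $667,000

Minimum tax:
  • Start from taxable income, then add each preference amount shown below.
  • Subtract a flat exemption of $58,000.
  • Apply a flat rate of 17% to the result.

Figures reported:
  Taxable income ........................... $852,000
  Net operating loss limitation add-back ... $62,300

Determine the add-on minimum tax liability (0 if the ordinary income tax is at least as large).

$64,461

Minimum tax:
  Adjusted income: $852,000 + $62,300 = $914,300
  Less exemption $58,000 → base $856,300
  $856,300 × 17% = $145,571

Ordinary income tax:
  $667,000 × 8% = $53,360
  $185,000 × 15% = $27,750
  → $81,110

Excess of minimum tax over ordinary income tax: $145,571 − $81,110 = $64,461.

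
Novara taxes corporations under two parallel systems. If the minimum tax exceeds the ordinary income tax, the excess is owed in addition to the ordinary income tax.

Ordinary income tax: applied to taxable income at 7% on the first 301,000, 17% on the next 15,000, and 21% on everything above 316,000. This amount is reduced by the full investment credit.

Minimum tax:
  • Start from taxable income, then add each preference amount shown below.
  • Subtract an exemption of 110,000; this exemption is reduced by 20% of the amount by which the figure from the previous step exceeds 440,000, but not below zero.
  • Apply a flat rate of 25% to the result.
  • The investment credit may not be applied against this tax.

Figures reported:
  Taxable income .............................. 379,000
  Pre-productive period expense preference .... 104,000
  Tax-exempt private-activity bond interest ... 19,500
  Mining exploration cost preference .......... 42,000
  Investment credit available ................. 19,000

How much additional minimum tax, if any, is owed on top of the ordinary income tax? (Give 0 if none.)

96,000

Minimum tax:
  Adjusted income: 379,000 + 104,000 + 19,500 + 42,000 = 544,500
  Exemption: 110,000 − 20% × (544,500 − 440,000) = 110,000 − 20,900 = 89,100
  Base: 544,500 − 89,100 = 455,400
  455,400 × 25% = 113,850

Ordinary income tax:
  301,000 × 7% = 21,070
  15,000 × 17% = 2,550
  63,000 × 21% = 13,230
  → 36,850
  Less investment credit 19,000 → 17,850

Excess of minimum tax over ordinary income tax: 113,850 − 17,850 = 96,000.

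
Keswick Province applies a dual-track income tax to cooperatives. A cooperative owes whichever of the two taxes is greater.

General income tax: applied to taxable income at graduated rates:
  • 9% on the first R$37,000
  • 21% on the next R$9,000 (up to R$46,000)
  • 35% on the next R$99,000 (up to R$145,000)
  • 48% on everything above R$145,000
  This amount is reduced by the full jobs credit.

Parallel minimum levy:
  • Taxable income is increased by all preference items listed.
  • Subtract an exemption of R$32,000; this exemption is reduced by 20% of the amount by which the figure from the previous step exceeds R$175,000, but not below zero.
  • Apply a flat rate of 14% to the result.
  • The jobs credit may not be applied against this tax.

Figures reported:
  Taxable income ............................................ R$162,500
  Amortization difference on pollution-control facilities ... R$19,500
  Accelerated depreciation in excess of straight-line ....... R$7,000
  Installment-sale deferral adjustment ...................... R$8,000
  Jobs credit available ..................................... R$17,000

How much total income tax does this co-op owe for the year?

General income tax:
  R$37,000 × 9% = R$3,330
  R$9,000 × 21% = R$1,890
  R$99,000 × 35% = R$34,650
  R$17,500 × 48% = R$8,400
  → R$48,270
  Less jobs credit R$17,000 → R$31,270

Parallel minimum levy:
  Adjusted income: R$162,500 + R$19,500 + R$7,000 + R$8,000 = R$197,000
  Exemption: R$32,000 − 20% × (R$197,000 − R$175,000) = R$32,000 − R$4,400 = R$27,600
  Base: R$197,000 − R$27,600 = R$169,400
  R$169,400 × 14% = R$23,716

R$31,270 > R$23,716, so the general income tax governs.

R$31,270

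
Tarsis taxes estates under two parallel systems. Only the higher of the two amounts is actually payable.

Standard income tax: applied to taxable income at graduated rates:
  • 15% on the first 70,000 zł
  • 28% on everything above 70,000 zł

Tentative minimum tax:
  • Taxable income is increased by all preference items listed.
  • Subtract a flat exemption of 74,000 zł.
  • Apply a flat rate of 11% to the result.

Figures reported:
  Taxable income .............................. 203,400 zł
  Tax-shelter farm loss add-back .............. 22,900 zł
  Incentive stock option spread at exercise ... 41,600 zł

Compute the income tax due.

Standard income tax:
  70,000 zł × 15% = 10,500 zł
  133,400 zł × 28% = 37,352 zł
  → 47,852 zł

Tentative minimum tax:
  Adjusted income: 203,400 zł + 22,900 zł + 41,600 zł = 267,900 zł
  Less exemption 74,000 zł → base 193,900 zł
  193,900 zł × 11% = 21,329 zł

47,852 zł > 21,329 zł, so the standard income tax governs.

47,852 zł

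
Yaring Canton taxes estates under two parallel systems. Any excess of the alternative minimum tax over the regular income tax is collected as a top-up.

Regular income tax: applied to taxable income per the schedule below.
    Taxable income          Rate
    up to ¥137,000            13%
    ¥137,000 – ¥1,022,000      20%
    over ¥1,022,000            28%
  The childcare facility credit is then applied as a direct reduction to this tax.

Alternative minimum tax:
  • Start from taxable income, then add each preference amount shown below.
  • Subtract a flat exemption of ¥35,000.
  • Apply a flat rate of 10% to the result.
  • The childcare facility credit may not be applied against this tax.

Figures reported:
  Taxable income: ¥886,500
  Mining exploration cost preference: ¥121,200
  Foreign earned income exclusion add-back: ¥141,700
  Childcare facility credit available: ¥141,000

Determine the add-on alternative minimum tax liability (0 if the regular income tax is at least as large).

¥84,730

Alternative minimum tax:
  Adjusted income: ¥886,500 + ¥121,200 + ¥141,700 = ¥1,149,400
  Less exemption ¥35,000 → base ¥1,114,400
  ¥1,114,400 × 10% = ¥111,440

Regular income tax:
  ¥137,000 × 13% = ¥17,810
  ¥749,500 × 20% = ¥149,900
  → ¥167,710
  Less childcare facility credit ¥141,000 → ¥26,710

Excess of alternative minimum tax over regular income tax: ¥111,440 − ¥26,710 = ¥84,730.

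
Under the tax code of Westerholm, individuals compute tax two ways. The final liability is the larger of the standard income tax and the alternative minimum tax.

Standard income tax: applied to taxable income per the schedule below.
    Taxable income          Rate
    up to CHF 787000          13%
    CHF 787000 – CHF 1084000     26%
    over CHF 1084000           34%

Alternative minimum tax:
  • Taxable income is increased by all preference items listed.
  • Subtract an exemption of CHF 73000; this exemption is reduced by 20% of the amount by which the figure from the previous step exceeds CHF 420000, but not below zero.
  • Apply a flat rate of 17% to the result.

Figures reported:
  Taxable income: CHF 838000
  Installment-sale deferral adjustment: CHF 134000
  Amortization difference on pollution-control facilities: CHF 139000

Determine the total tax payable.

Standard income tax:
  CHF 787000 × 13% = CHF 102310
  CHF 51000 × 26% = CHF 13260
  → CHF 115570

Alternative minimum tax:
  Adjusted income: CHF 838000 + CHF 134000 + CHF 139000 = CHF 1111000
  Exemption: 20% × (CHF 1111000 − CHF 420000) = CHF 138200 ≥ CHF 73000, so the exemption is fully phased out
  Base: CHF 1111000 − CHF 0 = CHF 1111000
  CHF 1111000 × 17% = CHF 188870

CHF 188870 > CHF 115570, so the alternative minimum tax is the binding amount.

CHF 188870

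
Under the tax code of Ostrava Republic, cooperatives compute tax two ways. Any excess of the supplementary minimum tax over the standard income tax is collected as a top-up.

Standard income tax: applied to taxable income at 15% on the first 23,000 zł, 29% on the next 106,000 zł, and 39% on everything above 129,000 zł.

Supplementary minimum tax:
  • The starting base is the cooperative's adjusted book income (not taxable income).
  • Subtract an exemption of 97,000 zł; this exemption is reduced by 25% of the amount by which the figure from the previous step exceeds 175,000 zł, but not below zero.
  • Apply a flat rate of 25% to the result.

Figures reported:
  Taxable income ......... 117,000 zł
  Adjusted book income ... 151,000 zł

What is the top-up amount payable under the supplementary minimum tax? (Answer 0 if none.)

0 zł

Standard income tax:
  23,000 zł × 15% = 3,450 zł
  94,000 zł × 29% = 27,260 zł
  → 30,710 zł

Supplementary minimum tax:
  Base (adjusted book income): 151,000 zł
  Exemption: 151,000 zł ≤ 175,000 zł, so full 97,000 zł applies
  Base: 151,000 zł − 97,000 zł = 54,000 zł
  54,000 zł × 25% = 13,500 zł

13,500 zł ≤ 30,710 zł, so no add-on is due.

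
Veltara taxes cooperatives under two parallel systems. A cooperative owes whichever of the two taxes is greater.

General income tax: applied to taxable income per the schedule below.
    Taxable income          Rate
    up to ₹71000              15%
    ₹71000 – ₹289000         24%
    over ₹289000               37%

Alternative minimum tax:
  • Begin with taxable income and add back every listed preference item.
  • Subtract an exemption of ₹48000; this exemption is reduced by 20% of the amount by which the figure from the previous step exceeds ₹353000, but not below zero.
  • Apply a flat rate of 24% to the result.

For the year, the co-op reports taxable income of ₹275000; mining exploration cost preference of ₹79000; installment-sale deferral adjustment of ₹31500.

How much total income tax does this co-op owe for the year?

Alternative minimum tax:
  Adjusted income: ₹275000 + ₹79000 + ₹31500 = ₹385500
  Exemption: ₹48000 − 20% × (₹385500 − ₹353000) = ₹48000 − ₹6500 = ₹41500
  Base: ₹385500 − ₹41500 = ₹344000
  ₹344000 × 24% = ₹82560

General income tax:
  ₹71000 × 15% = ₹10650
  ₹204000 × 24% = ₹48960
  → ₹59610

₹82560 > ₹59610, so the alternative minimum tax is the binding amount.

₹82560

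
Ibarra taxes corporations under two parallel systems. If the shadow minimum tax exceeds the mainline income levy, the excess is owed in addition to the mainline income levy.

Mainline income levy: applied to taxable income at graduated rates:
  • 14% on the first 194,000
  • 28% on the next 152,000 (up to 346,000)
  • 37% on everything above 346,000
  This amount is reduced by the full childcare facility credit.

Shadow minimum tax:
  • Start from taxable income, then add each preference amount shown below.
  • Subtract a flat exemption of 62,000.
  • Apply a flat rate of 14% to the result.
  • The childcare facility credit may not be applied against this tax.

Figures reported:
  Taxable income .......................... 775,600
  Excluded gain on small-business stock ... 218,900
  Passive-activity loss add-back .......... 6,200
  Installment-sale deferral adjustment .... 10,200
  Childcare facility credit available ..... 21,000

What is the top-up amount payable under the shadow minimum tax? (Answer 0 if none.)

Shadow minimum tax:
  Adjusted income: 775,600 + 218,900 + 6,200 + 10,200 = 1,010,900
  Less exemption 62,000 → base 948,900
  948,900 × 14% = 132,846

Mainline income levy:
  194,000 × 14% = 27,160
  152,000 × 28% = 42,560
  429,600 × 37% = 158,952
  → 228,672
  Less childcare facility credit 21,000 → 207,672

132,846 ≤ 207,672, so no add-on is due.

0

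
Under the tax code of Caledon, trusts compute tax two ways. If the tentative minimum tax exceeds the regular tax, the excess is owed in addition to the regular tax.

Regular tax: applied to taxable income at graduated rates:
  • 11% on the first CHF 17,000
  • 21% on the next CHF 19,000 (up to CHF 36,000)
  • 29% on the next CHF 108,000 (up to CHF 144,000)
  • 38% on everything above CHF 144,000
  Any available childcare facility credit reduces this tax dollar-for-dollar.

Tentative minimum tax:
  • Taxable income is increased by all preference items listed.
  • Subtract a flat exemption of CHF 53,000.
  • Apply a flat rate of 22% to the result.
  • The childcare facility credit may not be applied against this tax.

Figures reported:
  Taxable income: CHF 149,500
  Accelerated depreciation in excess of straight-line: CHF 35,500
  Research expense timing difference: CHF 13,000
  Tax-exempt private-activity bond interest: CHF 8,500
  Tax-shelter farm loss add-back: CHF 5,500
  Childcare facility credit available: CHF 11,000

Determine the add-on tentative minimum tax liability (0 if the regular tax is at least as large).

CHF 6,710

Tentative minimum tax:
  Adjusted income: CHF 149,500 + CHF 35,500 + CHF 13,000 + CHF 8,500 + CHF 5,500 = CHF 212,000
  Less exemption CHF 53,000 → base CHF 159,000
  CHF 159,000 × 22% = CHF 34,980

Regular tax:
  CHF 17,000 × 11% = CHF 1,870
  CHF 19,000 × 21% = CHF 3,990
  CHF 108,000 × 29% = CHF 31,320
  CHF 5,500 × 38% = CHF 2,090
  → CHF 39,270
  Less childcare facility credit CHF 11,000 → CHF 28,270

Excess of tentative minimum tax over regular tax: CHF 34,980 − CHF 28,270 = CHF 6,710.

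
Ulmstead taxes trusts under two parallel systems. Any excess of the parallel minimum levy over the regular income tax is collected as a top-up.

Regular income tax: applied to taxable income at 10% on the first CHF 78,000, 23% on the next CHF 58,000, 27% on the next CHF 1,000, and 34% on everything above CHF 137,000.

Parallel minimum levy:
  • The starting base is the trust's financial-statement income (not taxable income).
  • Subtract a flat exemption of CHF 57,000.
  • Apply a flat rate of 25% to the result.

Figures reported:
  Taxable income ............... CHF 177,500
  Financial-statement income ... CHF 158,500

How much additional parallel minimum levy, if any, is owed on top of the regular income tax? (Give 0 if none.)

Regular income tax:
  CHF 78,000 × 10% = CHF 7,800
  CHF 58,000 × 23% = CHF 13,340
  CHF 1,000 × 27% = CHF 270
  CHF 40,500 × 34% = CHF 13,770
  → CHF 35,180

Parallel minimum levy:
  Base (financial-statement income): CHF 158,500
  Less exemption CHF 57,000 → base CHF 101,500
  CHF 101,500 × 25% = CHF 25,375

CHF 25,375 ≤ CHF 35,180, so no add-on is due.

CHF 0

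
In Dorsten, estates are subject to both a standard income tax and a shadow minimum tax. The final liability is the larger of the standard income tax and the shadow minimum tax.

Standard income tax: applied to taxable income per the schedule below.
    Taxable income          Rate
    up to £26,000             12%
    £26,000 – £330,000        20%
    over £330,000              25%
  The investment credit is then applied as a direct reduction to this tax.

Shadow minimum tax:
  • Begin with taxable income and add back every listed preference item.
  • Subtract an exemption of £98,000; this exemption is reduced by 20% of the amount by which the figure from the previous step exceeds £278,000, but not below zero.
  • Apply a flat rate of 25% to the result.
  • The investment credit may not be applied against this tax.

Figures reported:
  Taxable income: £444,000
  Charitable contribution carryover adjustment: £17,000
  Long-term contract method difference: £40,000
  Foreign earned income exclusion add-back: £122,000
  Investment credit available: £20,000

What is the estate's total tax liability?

Shadow minimum tax:
  Adjusted income: £444,000 + £17,000 + £40,000 + £122,000 = £623,000
  Exemption: £98,000 − 20% × (£623,000 − £278,000) = £98,000 − £69,000 = £29,000
  Base: £623,000 − £29,000 = £594,000
  £594,000 × 25% = £148,500

Standard income tax:
  £26,000 × 12% = £3,120
  £304,000 × 20% = £60,800
  £114,000 × 25% = £28,500
  → £92,420
  Less investment credit £20,000 → £72,420

£148,500 > £72,420, so the shadow minimum tax is the binding amount.

£148,500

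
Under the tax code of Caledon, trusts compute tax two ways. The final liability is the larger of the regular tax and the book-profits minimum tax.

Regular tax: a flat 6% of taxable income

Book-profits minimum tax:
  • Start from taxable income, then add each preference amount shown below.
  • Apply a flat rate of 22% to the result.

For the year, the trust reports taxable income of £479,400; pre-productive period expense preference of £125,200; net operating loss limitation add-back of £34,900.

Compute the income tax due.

£140,690

Regular tax:
  £479,400 × 6% = £28,764

Book-profits minimum tax:
  Adjusted income: £479,400 + £125,200 + £34,900 = £639,500
  £639,500 × 22% = £140,690

£140,690 > £28,764, so the book-profits minimum tax is the binding amount.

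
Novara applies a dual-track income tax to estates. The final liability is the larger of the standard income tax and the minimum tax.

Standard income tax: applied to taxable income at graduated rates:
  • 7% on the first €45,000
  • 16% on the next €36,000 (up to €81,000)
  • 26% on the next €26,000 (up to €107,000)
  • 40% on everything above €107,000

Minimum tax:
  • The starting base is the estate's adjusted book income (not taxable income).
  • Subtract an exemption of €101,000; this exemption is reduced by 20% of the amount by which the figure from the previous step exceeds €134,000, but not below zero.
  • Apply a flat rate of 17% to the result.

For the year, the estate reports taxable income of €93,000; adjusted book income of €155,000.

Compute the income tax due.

Minimum tax:
  Base (adjusted book income): €155,000
  Exemption: €101,000 − 20% × (€155,000 − €134,000) = €101,000 − €4,200 = €96,800
  Base: €155,000 − €96,800 = €58,200
  €58,200 × 17% = €9,894

Standard income tax:
  €45,000 × 7% = €3,150
  €36,000 × 16% = €5,760
  €12,000 × 26% = €3,120
  → €12,030

€12,030 > €9,894, so the standard income tax governs.

€12,030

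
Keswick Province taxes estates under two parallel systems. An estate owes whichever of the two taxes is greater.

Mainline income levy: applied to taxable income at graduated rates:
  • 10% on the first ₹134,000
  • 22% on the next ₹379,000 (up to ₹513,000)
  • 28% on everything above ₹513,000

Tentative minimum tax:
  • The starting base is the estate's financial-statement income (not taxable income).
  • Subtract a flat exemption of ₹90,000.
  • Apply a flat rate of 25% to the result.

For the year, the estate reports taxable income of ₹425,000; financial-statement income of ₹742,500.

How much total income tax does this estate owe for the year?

₹163,125

Mainline income levy:
  ₹134,000 × 10% = ₹13,400
  ₹291,000 × 22% = ₹64,020
  → ₹77,420

Tentative minimum tax:
  Base (financial-statement income): ₹742,500
  Less exemption ₹90,000 → base ₹652,500
  ₹652,500 × 25% = ₹163,125

₹163,125 > ₹77,420, so the tentative minimum tax is the binding amount.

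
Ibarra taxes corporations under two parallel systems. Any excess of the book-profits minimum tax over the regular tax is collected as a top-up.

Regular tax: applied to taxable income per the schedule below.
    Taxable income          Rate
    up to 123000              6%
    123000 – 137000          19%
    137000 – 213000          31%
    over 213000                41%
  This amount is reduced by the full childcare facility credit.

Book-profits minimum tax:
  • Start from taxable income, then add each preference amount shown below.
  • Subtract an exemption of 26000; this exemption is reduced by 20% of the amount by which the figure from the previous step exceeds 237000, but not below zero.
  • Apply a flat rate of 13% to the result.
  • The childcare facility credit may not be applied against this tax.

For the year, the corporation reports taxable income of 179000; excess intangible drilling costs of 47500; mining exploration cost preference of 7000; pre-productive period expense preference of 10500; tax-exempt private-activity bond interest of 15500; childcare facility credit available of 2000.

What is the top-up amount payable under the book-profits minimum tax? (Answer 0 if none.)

Regular tax:
  123000 × 6% = 7380
  14000 × 19% = 2660
  42000 × 31% = 13020
  → 23060
  Less childcare facility credit 2000 → 21060

Book-profits minimum tax:
  Adjusted income: 179000 + 47500 + 7000 + 10500 + 15500 = 259500
  Exemption: 26000 − 20% × (259500 − 237000) = 26000 − 4500 = 21500
  Base: 259500 − 21500 = 238000
  238000 × 13% = 30940

Excess of book-profits minimum tax over regular tax: 30940 − 21060 = 9880.

9880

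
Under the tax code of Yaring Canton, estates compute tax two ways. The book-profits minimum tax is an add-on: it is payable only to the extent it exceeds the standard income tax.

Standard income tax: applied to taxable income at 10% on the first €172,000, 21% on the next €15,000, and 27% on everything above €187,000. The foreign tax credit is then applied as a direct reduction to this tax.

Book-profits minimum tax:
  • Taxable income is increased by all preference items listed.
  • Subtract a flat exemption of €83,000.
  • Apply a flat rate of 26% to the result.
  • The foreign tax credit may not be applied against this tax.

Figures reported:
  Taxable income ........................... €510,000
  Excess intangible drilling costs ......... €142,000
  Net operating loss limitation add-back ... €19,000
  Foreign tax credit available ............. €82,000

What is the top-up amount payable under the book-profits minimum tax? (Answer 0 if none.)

€127,320

Standard income tax:
  €172,000 × 10% = €17,200
  €15,000 × 21% = €3,150
  €323,000 × 27% = €87,210
  → €107,560
  Less foreign tax credit €82,000 → €25,560

Book-profits minimum tax:
  Adjusted income: €510,000 + €142,000 + €19,000 = €671,000
  Less exemption €83,000 → base €588,000
  €588,000 × 26% = €152,880

Excess of book-profits minimum tax over standard income tax: €152,880 − €25,560 = €127,320.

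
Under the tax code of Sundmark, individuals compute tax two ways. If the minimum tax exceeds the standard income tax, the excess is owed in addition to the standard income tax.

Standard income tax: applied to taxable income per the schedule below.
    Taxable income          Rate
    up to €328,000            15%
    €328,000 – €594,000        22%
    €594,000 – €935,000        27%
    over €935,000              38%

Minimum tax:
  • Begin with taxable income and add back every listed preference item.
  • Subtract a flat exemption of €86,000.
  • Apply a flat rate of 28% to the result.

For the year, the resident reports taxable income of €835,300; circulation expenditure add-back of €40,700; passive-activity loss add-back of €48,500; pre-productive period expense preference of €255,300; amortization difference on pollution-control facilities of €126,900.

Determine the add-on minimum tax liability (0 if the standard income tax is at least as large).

Standard income tax:
  €328,000 × 15% = €49,200
  €266,000 × 22% = €58,520
  €241,300 × 27% = €65,151
  → €172,871

Minimum tax:
  Adjusted income: €835,300 + €40,700 + €48,500 + €255,300 + €126,900 = €1,306,700
  Less exemption €86,000 → base €1,220,700
  €1,220,700 × 28% = €341,796

Excess of minimum tax over standard income tax: €341,796 − €172,871 = €168,925.

€168,925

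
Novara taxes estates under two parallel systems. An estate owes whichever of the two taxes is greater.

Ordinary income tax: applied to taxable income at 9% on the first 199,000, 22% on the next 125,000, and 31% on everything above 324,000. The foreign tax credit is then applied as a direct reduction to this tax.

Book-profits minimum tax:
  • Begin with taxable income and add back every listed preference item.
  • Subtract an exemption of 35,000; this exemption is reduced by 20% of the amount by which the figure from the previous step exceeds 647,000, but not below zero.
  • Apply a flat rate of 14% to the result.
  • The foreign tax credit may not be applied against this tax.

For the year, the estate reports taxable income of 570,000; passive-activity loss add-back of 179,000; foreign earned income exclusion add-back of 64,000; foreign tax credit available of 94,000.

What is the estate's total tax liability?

Ordinary income tax:
  199,000 × 9% = 17,910
  125,000 × 22% = 27,500
  246,000 × 31% = 76,260
  → 121,670
  Less foreign tax credit 94,000 → 27,670

Book-profits minimum tax:
  Adjusted income: 570,000 + 179,000 + 64,000 = 813,000
  Exemption: 35,000 − 20% × (813,000 − 647,000) = 35,000 − 33,200 = 1,800
  Base: 813,000 − 1,800 = 811,200
  811,200 × 14% = 113,568

113,568 > 27,670, so the book-profits minimum tax is the binding amount.

113,568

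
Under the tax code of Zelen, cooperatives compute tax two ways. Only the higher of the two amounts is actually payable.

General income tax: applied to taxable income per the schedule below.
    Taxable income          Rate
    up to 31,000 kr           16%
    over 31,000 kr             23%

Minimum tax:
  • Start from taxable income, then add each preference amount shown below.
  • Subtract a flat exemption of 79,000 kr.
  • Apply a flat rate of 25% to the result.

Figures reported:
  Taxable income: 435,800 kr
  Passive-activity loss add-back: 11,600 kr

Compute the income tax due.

98,064 kr

Minimum tax:
  Adjusted income: 435,800 kr + 11,600 kr = 447,400 kr
  Less exemption 79,000 kr → base 368,400 kr
  368,400 kr × 25% = 92,100 kr

General income tax:
  31,000 kr × 16% = 4,960 kr
  404,800 kr × 23% = 93,104 kr
  → 98,064 kr

98,064 kr > 92,100 kr, so the general income tax governs.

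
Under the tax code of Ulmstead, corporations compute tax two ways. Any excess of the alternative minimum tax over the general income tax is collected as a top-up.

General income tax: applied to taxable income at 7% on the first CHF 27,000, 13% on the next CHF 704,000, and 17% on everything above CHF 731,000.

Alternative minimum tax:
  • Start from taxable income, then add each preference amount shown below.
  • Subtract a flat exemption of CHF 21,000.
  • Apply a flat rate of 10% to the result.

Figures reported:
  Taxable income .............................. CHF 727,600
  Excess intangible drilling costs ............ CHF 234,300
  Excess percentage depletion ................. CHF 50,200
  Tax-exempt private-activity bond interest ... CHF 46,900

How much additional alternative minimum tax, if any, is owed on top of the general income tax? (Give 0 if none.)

General income tax:
  CHF 27,000 × 7% = CHF 1,890
  CHF 700,600 × 13% = CHF 91,078
  → CHF 92,968

Alternative minimum tax:
  Adjusted income: CHF 727,600 + CHF 234,300 + CHF 50,200 + CHF 46,900 = CHF 1,059,000
  Less exemption CHF 21,000 → base CHF 1,038,000
  CHF 1,038,000 × 10% = CHF 103,800

Excess of alternative minimum tax over general income tax: CHF 103,800 − CHF 92,968 = CHF 10,832.

CHF 10,832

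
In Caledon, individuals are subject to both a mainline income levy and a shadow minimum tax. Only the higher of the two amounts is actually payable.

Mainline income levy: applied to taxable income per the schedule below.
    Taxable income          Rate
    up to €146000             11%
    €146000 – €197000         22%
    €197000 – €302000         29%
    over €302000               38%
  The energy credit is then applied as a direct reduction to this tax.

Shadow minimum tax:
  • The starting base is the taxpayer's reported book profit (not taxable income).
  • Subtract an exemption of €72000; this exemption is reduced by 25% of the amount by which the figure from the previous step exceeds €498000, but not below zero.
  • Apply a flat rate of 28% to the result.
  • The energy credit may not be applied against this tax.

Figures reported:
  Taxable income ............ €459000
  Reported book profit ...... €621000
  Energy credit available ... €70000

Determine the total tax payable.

Shadow minimum tax:
  Base (reported book profit): €621000
  Exemption: €72000 − 25% × (€621000 − €498000) = €72000 − €30750 = €41250
  Base: €621000 − €41250 = €579750
  €579750 × 28% = €162330

Mainline income levy:
  €146000 × 11% = €16060
  €51000 × 22% = €11220
  €105000 × 29% = €30450
  €157000 × 38% = €59660
  → €117390
  Less energy credit €70000 → €47390

€162330 > €47390, so the shadow minimum tax is the binding amount.

€162330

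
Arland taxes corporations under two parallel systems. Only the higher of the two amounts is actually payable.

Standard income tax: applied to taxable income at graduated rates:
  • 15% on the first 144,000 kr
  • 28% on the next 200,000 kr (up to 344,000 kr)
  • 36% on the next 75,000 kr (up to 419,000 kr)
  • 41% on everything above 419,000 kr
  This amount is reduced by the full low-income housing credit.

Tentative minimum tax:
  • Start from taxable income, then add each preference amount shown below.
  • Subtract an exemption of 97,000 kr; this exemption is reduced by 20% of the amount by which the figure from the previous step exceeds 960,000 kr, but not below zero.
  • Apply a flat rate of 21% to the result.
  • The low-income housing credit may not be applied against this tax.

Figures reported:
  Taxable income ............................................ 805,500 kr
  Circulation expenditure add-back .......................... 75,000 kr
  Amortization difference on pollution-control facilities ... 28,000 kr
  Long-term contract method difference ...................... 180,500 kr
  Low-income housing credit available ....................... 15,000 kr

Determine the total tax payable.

Standard income tax:
  144,000 kr × 15% = 21,600 kr
  200,000 kr × 28% = 56,000 kr
  75,000 kr × 36% = 27,000 kr
  386,500 kr × 41% = 158,465 kr
  → 263,065 kr
  Less low-income housing credit 15,000 kr → 248,065 kr

Tentative minimum tax:
  Adjusted income: 805,500 kr + 75,000 kr + 28,000 kr + 180,500 kr = 1,089,000 kr
  Exemption: 97,000 kr − 20% × (1,089,000 kr − 960,000 kr) = 97,000 kr − 25,800 kr = 71,200 kr
  Base: 1,089,000 kr − 71,200 kr = 1,017,800 kr
  1,017,800 kr × 21% = 213,738 kr

248,065 kr > 213,738 kr, so the standard income tax governs.

248,065 kr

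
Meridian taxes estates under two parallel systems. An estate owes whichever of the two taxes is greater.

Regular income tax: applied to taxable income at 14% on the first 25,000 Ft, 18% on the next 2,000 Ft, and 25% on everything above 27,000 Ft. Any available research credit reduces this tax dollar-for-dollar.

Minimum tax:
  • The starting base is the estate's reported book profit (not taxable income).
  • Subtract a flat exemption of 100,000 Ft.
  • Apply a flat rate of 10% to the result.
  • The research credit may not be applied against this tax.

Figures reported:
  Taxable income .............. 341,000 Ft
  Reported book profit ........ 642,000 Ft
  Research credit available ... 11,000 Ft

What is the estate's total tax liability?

71,360 Ft

Minimum tax:
  Base (reported book profit): 642,000 Ft
  Less exemption 100,000 Ft → base 542,000 Ft
  542,000 Ft × 10% = 54,200 Ft

Regular income tax:
  25,000 Ft × 14% = 3,500 Ft
  2,000 Ft × 18% = 360 Ft
  314,000 Ft × 25% = 78,500 Ft
  → 82,360 Ft
  Less research credit 11,000 Ft → 71,360 Ft

71,360 Ft > 54,200 Ft, so the regular income tax governs.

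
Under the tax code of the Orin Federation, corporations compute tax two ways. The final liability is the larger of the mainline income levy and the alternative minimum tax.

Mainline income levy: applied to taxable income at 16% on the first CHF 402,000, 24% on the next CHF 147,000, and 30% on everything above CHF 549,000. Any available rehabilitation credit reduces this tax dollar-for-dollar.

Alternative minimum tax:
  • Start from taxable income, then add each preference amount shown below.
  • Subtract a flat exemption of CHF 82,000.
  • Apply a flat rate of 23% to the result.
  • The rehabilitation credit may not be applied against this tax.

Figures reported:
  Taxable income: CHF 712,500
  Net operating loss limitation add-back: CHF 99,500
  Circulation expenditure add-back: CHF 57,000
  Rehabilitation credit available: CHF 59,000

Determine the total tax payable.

Alternative minimum tax:
  Adjusted income: CHF 712,500 + CHF 99,500 + CHF 57,000 = CHF 869,000
  Less exemption CHF 82,000 → base CHF 787,000
  CHF 787,000 × 23% = CHF 181,010

Mainline income levy:
  CHF 402,000 × 16% = CHF 64,320
  CHF 147,000 × 24% = CHF 35,280
  CHF 163,500 × 30% = CHF 49,050
  → CHF 148,650
  Less rehabilitation credit CHF 59,000 → CHF 89,650

CHF 181,010 > CHF 89,650, so the alternative minimum tax is the binding amount.

CHF 181,010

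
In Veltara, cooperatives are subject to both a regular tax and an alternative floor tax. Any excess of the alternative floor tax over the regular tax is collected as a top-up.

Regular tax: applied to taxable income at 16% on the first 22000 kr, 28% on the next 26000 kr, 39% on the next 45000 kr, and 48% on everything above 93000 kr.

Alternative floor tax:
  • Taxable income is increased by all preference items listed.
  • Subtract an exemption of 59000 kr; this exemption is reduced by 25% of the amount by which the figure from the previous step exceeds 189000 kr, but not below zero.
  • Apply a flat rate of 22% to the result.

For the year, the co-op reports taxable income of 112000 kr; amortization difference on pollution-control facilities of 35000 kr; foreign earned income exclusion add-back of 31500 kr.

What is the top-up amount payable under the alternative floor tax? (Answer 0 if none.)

Regular tax:
  22000 kr × 16% = 3520 kr
  26000 kr × 28% = 7280 kr
  45000 kr × 39% = 17550 kr
  19000 kr × 48% = 9120 kr
  → 37470 kr

Alternative floor tax:
  Adjusted income: 112000 kr + 35000 kr + 31500 kr = 178500 kr
  Exemption: 178500 kr ≤ 189000 kr, so full 59000 kr applies
  Base: 178500 kr − 59000 kr = 119500 kr
  119500 kr × 22% = 26290 kr

26290 kr ≤ 37470 kr, so no add-on is due.

0 kr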